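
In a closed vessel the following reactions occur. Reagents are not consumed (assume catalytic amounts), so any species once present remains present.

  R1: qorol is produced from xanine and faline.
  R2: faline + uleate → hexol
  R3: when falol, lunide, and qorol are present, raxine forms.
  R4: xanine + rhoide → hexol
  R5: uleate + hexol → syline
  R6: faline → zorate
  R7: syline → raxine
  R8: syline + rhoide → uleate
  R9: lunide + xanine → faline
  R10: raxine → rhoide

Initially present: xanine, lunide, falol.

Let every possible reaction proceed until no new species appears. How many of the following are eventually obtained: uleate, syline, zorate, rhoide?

2

lunide and xanine present → faline forms (R9).
faline present → zorate forms (R6).
xanine and faline present → qorol forms (R1).
falol, lunide, and qorol present → raxine forms (R3).
raxine present → rhoide forms (R10).
uleate would need syline and rhoide (R8), but syline never forms.
syline would need uleate and hexol (R5), but uleate never forms.
zorate: reached.
rhoide: reached.
Reached: zorate and rhoide — 2 of the 4.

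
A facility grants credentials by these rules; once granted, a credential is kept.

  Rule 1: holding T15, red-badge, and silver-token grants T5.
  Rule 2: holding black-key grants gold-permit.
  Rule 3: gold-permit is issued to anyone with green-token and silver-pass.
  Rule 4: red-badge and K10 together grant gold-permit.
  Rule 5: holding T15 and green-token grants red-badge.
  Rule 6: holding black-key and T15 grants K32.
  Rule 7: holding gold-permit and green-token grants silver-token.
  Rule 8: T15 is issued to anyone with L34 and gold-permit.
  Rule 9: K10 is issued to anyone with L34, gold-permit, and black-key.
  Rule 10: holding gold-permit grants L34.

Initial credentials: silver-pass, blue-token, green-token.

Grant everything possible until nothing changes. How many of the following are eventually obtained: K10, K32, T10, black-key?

K10 would need L34, gold-permit, and black-key (Rule 9), but black-key is never granted.
K32 would need black-key and T15 (Rule 6), but black-key is never granted.
No rule produces T10, and it is not given.
No rule produces black-key, and it is not given.
None of the 4 are reached.

0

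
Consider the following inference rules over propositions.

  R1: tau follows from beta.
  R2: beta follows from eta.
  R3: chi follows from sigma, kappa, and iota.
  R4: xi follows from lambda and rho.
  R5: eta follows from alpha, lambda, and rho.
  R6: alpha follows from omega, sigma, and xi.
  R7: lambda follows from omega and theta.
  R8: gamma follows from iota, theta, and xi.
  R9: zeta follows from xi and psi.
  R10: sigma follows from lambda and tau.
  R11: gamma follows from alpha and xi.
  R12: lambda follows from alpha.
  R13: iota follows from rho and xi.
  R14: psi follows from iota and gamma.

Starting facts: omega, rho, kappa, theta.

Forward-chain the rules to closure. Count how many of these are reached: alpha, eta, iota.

omega and theta hold, so lambda follows (R7).
lambda and rho hold, so xi follows (R4).
From rho and xi, R13 gives iota.
alpha would need omega, sigma, and xi (R6), but sigma is never established.
eta would need alpha, lambda, and rho (R5), but alpha is never established.
iota: reached.
Reached: iota — 1 of the 3.

1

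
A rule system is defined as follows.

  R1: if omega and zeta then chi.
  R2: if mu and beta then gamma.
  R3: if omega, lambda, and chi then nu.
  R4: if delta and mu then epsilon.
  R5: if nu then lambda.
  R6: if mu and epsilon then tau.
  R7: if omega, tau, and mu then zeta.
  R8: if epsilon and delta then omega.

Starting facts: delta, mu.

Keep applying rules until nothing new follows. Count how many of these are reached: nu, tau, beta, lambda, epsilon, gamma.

2

From delta and mu, R4 gives epsilon.
mu and epsilon hold, so tau follows (R6).
nu would need omega, lambda, and chi (R3), but lambda is never established.
tau: reached.
No rule produces beta, and it is not given.
lambda would need nu (R5), but nu is never established.
epsilon: reached.
gamma would need mu and beta (R2), but beta is never established.
Reached: tau and epsilon — 2 of the 6.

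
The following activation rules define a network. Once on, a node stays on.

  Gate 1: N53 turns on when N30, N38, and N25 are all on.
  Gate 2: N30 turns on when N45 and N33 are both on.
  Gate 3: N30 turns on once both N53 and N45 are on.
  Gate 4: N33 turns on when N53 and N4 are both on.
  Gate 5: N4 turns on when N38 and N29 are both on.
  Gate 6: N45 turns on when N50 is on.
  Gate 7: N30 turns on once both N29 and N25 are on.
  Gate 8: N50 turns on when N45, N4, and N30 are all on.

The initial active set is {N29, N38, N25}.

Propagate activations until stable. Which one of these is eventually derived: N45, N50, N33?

N33

N38 and N29 are on, so N4 turns on (Gate 5).
N29 and N25 are on, so N30 turns on (Gate 7).
Gate 1: N30, N38, and N25 on → N53 on.
N53 and N4 are on, so N33 turns on (Gate 4).
N45 would need N50 (Gate 6), but N50 never turns on. N50 would need N45, N4, and N30 (Gate 8), but N45 never turns on.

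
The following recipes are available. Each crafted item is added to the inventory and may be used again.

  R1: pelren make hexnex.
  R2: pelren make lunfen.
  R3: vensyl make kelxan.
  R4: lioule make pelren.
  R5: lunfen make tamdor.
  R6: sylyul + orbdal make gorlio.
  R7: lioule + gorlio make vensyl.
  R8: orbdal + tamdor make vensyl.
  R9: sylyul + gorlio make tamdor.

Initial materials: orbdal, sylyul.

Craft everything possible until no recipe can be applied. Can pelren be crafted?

pelren would need lioule (R4), but lioule is never obtained.

No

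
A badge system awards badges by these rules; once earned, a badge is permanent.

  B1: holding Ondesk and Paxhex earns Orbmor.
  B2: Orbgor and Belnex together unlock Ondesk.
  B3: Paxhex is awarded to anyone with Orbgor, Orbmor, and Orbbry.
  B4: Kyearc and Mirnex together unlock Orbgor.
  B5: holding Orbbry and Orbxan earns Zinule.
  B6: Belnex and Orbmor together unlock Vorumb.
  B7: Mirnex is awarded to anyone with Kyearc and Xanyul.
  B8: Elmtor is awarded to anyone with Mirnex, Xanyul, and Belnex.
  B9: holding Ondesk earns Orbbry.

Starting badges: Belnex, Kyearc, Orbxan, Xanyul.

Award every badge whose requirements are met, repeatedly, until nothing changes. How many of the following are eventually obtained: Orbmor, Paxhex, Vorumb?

0

Orbmor would need Ondesk and Paxhex (B1), but Paxhex is never earned.
Paxhex would need Orbgor, Orbmor, and Orbbry (B3), but Orbmor is never earned.
Vorumb would need Belnex and Orbmor (B6), but Orbmor is never earned.
None of the 3 are reached.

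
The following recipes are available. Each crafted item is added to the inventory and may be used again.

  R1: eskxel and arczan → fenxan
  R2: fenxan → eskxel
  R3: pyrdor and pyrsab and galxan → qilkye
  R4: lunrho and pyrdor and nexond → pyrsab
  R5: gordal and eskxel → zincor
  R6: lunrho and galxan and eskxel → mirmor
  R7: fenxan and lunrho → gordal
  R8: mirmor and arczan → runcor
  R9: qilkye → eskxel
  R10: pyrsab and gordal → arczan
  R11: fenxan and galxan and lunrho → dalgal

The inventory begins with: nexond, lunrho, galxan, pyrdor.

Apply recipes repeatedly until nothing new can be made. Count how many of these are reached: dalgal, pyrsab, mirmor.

lunrho and pyrdor and nexond → pyrsab (R4).
pyrdor and pyrsab and galxan → qilkye (R3).
Using R9, qilkye makes eskxel.
Using R6, lunrho, galxan, and eskxel make mirmor.
dalgal would need fenxan, galxan, and lunrho (R11), but fenxan is never obtained.
pyrsab: reached.
mirmor: reached.
Reached: pyrsab and mirmor — 2 of the 3.

2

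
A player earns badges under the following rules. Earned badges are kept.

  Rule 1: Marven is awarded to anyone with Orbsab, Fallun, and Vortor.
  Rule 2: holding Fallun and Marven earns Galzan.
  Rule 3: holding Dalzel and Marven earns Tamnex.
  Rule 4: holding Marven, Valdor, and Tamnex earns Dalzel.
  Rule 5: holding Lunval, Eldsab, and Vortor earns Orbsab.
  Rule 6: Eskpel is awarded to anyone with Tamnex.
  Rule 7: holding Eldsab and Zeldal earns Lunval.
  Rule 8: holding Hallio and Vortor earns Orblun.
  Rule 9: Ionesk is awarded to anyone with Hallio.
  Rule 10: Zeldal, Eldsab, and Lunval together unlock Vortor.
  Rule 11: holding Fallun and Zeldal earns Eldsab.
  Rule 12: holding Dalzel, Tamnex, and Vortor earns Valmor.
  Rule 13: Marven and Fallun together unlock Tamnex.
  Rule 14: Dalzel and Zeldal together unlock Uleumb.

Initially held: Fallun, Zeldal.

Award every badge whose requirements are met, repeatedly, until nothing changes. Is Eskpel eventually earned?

Yes

With Fallun and Zeldal, Eldsab is earned (Rule 11).
With Eldsab and Zeldal, Lunval is earned (Rule 7).
With Zeldal, Eldsab, and Lunval, Vortor is earned (Rule 10).
With Lunval, Eldsab, and Vortor, Orbsab is earned (Rule 5).
With Orbsab, Fallun, and Vortor, Marven is earned (Rule 1).
With Marven and Fallun, Tamnex is earned (Rule 13).
With Tamnex, Eskpel is earned (Rule 6).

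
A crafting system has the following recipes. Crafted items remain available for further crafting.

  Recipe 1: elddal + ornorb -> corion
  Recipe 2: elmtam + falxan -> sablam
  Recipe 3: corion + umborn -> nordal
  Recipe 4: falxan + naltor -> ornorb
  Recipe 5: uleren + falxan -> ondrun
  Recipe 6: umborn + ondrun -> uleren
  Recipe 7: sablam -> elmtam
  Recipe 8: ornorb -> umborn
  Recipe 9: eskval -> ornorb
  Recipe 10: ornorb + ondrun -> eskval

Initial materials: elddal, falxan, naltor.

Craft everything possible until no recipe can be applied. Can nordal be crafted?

Yes

falxan + naltor -> ornorb (Recipe 4).
ornorb -> umborn (Recipe 8).
elddal + ornorb -> corion (Recipe 1).
Using Recipe 3, corion and umborn make nordal.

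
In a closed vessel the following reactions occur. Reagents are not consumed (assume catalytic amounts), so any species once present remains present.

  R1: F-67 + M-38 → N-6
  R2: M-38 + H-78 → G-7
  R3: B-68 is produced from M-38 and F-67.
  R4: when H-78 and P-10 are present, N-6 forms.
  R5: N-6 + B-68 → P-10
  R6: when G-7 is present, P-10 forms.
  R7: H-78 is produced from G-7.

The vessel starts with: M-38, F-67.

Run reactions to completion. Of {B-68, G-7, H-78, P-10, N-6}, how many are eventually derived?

3

M-38 and F-67 present → B-68 forms (R3).
F-67 and M-38 present → N-6 forms (R1).
N-6 and B-68 present → P-10 forms (R5).
B-68: reached.
G-7 would need M-38 and H-78 (R2), but H-78 never forms.
H-78 would need G-7 (R7), but G-7 never forms.
P-10: reached.
N-6: reached.
Reached: B-68, P-10, and N-6 — 3 of the 5.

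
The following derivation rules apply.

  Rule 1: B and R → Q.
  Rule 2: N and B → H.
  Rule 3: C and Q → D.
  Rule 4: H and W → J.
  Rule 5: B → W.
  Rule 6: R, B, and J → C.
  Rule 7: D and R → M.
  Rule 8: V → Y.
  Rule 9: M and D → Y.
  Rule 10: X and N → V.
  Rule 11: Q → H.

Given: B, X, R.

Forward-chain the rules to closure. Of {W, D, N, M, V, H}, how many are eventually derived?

4

B and R hold, so Q follows (Rule 1).
From B, Rule 5 gives W.
From Q, Rule 11 gives H.
H and W hold, so J follows (Rule 4).
From R, B, and J, Rule 6 gives C.
From C and Q, Rule 3 gives D.
D and R hold, so M follows (Rule 7).
W: reached.
D: reached.
No rule produces N, and it is not given.
M: reached.
V would need X and N (Rule 10), but N is never established.
H: reached.
Reached: W, D, M, and H — 4 of the 6.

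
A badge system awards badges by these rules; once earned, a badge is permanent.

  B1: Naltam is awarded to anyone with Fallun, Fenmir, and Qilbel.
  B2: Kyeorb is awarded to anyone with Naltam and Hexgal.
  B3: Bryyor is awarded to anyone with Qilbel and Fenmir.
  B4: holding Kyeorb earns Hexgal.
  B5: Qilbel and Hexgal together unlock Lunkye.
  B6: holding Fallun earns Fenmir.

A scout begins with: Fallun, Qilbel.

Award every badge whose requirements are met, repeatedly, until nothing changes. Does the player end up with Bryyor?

With Fallun, Fenmir is earned (B6).
With Qilbel and Fenmir, Bryyor is earned (B3).

Yes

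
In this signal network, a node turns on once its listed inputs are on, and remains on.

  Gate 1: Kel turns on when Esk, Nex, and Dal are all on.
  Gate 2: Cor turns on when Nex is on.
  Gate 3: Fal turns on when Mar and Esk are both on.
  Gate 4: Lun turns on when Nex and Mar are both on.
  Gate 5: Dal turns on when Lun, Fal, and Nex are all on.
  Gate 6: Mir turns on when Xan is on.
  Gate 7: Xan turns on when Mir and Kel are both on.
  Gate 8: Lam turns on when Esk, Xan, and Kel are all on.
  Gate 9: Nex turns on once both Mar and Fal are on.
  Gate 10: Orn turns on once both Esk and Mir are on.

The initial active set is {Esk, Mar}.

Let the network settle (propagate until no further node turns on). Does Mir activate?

No

Mir would need Xan (Gate 6), but Xan never turns on.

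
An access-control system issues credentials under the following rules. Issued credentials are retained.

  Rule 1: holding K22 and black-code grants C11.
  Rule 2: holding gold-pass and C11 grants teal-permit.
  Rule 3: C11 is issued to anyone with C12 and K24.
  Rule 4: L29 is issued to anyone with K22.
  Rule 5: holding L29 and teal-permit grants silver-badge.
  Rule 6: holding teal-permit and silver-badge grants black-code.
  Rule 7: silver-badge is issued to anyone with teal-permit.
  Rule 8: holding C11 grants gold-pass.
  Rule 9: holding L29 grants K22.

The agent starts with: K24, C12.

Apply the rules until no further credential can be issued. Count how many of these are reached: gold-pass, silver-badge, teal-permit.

3

Holding C12 and K24 grants C11 (Rule 3).
Holding C11 grants gold-pass (Rule 8).
Holding gold-pass and C11 grants teal-permit (Rule 2).
Holding teal-permit grants silver-badge (Rule 7).
gold-pass: reached.
silver-badge: reached.
teal-permit: reached.
All 3 are reached.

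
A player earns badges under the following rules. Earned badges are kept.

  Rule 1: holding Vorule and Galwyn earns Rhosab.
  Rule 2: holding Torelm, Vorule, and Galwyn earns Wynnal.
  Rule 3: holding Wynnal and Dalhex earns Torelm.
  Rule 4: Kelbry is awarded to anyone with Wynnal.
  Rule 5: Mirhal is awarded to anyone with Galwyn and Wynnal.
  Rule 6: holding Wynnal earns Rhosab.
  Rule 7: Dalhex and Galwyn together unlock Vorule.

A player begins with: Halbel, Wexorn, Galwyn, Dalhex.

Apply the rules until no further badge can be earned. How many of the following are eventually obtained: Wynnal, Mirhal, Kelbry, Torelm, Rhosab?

With Dalhex and Galwyn, Vorule is earned (Rule 7).
With Vorule and Galwyn, Rhosab is earned (Rule 1).
Wynnal would need Torelm, Vorule, and Galwyn (Rule 2), but Torelm is never earned.
Mirhal would need Galwyn and Wynnal (Rule 5), but Wynnal is never earned.
Kelbry would need Wynnal (Rule 4), but Wynnal is never earned.
Torelm would need Wynnal and Dalhex (Rule 3), but Wynnal is never earned.
Rhosab: reached.
Reached: Rhosab — 1 of the 5.

1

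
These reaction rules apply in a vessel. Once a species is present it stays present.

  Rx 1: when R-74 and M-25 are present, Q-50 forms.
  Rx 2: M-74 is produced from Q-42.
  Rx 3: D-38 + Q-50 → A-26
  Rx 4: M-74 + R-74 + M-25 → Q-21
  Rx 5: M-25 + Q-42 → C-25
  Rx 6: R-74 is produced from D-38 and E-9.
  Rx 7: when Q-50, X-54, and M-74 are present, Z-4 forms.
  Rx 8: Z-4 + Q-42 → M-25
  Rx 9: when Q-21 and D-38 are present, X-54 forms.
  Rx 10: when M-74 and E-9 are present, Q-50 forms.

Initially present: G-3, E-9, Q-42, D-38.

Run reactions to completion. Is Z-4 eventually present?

Z-4 would need Q-50, X-54, and M-74 (Rx 7), but X-54 never forms.

No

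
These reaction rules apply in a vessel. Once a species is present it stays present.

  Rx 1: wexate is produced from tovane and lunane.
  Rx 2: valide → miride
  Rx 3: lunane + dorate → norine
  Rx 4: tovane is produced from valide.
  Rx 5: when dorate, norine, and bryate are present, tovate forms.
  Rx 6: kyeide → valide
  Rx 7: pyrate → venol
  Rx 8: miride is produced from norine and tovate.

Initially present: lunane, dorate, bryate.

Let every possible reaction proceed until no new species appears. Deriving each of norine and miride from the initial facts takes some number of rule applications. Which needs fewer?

norine

norine: lunane and dorate present → norine forms (Rx 3). [1 rule application]
miride: lunane and dorate present → norine forms (Rx 3). dorate, norine, and bryate present → tovate forms (Rx 5). norine and tovate present → miride forms (Rx 8). [3 rule applications]
norine needs fewer.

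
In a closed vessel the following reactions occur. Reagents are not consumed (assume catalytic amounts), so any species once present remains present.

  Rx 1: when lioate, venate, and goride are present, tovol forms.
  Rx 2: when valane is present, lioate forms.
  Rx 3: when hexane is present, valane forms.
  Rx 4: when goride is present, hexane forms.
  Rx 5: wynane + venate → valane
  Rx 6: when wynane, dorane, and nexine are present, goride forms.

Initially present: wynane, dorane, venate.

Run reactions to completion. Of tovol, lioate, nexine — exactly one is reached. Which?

lioate

wynane and venate present → valane forms (Rx 5).
valane present → lioate forms (Rx 2).
tovol would need lioate, venate, and goride (Rx 1), but goride never forms. No rule produces nexine, and it is not given.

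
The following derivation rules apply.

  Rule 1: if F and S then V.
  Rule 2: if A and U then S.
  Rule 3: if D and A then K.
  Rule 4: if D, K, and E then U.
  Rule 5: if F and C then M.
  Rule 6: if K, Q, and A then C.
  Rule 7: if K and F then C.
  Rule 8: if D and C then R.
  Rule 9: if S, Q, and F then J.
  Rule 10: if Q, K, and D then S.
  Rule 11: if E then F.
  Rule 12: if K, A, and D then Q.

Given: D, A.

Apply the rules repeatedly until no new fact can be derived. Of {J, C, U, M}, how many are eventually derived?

1

D and A hold, so K follows (Rule 3).
K, A, and D hold, so Q follows (Rule 12).
From K, Q, and A, Rule 6 gives C.
J would need S, Q, and F (Rule 9), but F is never established.
C: reached.
U would need D, K, and E (Rule 4), but E is never established.
M would need F and C (Rule 5), but F is never established.
Reached: C — 1 of the 4.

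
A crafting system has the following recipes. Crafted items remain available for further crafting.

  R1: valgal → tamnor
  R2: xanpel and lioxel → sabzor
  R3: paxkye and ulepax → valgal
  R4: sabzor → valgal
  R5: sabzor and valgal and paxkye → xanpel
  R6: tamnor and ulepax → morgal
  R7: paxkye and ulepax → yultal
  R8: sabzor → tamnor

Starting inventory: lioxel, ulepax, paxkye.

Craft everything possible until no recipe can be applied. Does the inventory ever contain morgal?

Yes

paxkye and ulepax → valgal (R3).
Using R1, valgal makes tamnor.
tamnor and ulepax → morgal (R6).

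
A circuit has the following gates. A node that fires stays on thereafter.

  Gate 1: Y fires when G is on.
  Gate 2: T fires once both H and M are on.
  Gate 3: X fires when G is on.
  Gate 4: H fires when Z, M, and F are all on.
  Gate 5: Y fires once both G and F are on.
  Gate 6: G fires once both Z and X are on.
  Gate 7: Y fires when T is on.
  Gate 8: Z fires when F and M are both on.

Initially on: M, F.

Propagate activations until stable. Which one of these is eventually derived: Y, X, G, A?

Gate 8: F and M on → Z on.
Z, M, and F are on, so H fires (Gate 4).
Gate 2: H and M on → T on.
Gate 7: T on → Y on.
X would need G (Gate 3), but G never turns on. G would need Z and X (Gate 6), but X never turns on. No rule produces A, and it is not given.

Y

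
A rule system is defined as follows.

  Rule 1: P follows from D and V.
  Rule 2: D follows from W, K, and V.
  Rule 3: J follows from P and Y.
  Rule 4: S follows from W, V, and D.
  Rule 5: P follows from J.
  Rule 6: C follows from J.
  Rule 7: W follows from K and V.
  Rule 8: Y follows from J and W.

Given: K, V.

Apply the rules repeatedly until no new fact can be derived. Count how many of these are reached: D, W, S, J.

3

From K and V, Rule 7 gives W.
From W, K, and V, Rule 2 gives D.
From W, V, and D, Rule 4 gives S.
D: reached.
W: reached.
S: reached.
J would need P and Y (Rule 3), but Y is never established.
Reached: D, W, and S — 3 of the 4.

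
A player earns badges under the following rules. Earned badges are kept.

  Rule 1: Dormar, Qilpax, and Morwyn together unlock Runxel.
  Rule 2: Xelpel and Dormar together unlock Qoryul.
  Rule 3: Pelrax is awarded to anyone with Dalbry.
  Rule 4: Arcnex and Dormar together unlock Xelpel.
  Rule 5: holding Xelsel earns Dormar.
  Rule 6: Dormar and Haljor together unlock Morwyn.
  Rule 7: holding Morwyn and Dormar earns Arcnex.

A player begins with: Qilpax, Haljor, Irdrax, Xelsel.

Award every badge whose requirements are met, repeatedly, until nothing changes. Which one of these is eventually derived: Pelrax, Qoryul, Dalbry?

Qoryul

With Xelsel, Dormar is earned (Rule 5).
With Dormar and Haljor, Morwyn is earned (Rule 6).
With Morwyn and Dormar, Arcnex is earned (Rule 7).
With Arcnex and Dormar, Xelpel is earned (Rule 4).
With Xelpel and Dormar, Qoryul is earned (Rule 2).
Pelrax would need Dalbry (Rule 3), but Dalbry is never earned. No rule produces Dalbry, and it is not given.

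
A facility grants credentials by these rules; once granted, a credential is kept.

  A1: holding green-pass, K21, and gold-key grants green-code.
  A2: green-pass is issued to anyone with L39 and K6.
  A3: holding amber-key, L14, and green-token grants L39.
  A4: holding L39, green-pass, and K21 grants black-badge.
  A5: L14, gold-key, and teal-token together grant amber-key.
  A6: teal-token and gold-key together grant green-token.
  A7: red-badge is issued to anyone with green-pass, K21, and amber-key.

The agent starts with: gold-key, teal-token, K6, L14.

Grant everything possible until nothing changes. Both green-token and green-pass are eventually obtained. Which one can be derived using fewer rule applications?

green-token: Holding teal-token and gold-key grants green-token (A6). [1 rule application]
green-pass: Holding L14, gold-key, and teal-token grants amber-key (A5). Holding teal-token and gold-key grants green-token (A6). Holding amber-key, L14, and green-token grants L39 (A3). Holding L39 and K6 grants green-pass (A2). [4 rule applications]
green-token needs fewer.

green-token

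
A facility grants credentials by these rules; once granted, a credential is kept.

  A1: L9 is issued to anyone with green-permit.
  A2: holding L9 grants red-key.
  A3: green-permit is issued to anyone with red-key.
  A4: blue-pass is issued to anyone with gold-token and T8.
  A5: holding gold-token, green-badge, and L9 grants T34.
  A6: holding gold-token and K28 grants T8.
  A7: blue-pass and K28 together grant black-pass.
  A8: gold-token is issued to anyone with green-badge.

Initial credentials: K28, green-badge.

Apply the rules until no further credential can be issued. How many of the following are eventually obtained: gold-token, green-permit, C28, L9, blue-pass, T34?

2

Holding green-badge grants gold-token (A8).
Holding gold-token and K28 grants T8 (A6).
Holding gold-token and T8 grants blue-pass (A4).
gold-token: reached.
green-permit would need red-key (A3), but red-key is never granted.
No rule produces C28, and it is not given.
L9 would need green-permit (A1), but green-permit is never granted.
blue-pass: reached.
T34 would need gold-token, green-badge, and L9 (A5), but L9 is never granted.
Reached: gold-token and blue-pass — 2 of the 6.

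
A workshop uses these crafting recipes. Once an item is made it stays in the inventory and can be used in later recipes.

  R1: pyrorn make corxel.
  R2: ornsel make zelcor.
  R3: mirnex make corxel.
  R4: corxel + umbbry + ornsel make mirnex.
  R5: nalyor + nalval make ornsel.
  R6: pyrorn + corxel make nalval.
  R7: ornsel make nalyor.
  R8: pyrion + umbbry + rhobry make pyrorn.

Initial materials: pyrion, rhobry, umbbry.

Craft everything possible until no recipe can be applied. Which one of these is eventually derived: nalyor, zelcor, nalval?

nalval

Using R8, pyrion, umbbry, and rhobry make pyrorn.
pyrorn → corxel (R1).
Using R6, pyrorn and corxel make nalval.
zelcor would need ornsel (R2), but ornsel is never obtained. nalyor would need ornsel (R7), but ornsel is never obtained.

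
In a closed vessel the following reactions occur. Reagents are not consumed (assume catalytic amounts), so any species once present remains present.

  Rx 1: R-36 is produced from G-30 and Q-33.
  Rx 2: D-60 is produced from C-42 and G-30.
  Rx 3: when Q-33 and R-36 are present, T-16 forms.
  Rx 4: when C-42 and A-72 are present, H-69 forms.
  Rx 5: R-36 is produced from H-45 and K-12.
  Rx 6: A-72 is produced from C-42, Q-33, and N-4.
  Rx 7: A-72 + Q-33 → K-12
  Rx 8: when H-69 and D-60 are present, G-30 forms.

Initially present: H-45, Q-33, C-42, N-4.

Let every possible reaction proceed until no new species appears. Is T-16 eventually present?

C-42, Q-33, and N-4 present → A-72 forms (Rx 6).
A-72 and Q-33 present → K-12 forms (Rx 7).
H-45 and K-12 present → R-36 forms (Rx 5).
Q-33 and R-36 present → T-16 forms (Rx 3).

Yes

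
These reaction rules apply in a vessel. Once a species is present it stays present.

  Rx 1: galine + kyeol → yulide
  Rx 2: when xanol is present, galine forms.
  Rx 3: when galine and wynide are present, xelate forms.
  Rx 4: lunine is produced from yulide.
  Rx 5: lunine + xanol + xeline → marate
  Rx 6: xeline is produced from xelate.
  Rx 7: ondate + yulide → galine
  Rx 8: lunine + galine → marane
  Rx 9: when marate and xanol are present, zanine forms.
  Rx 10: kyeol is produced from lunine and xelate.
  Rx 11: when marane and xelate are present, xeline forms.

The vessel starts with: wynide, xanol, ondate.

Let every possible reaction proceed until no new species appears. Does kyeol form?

kyeol would need lunine and xelate (Rx 10), but lunine never forms.

No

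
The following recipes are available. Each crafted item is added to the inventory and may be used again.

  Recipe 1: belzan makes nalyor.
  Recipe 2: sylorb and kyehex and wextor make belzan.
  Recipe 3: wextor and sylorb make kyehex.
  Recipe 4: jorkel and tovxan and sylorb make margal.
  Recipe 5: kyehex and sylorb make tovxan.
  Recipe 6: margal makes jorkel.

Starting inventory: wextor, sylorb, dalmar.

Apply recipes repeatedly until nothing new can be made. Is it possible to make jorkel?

jorkel would need margal (Recipe 6), but margal is never obtained.

No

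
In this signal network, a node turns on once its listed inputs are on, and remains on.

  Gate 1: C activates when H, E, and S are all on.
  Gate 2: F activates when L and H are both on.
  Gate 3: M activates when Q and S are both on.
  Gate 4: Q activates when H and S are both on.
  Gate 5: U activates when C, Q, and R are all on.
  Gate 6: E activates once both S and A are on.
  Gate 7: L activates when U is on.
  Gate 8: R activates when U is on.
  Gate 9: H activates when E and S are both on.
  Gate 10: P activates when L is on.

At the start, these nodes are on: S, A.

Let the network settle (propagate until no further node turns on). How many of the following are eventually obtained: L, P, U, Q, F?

S and A are on, so E activates (Gate 6).
E and S are on, so H activates (Gate 9).
H and S are on, so Q activates (Gate 4).
L would need U (Gate 7), but U never turns on.
P would need L (Gate 10), but L never turns on.
U would need C, Q, and R (Gate 5), but R never turns on.
Q: reached.
F would need L and H (Gate 2), but L never turns on.
Reached: Q — 1 of the 5.

1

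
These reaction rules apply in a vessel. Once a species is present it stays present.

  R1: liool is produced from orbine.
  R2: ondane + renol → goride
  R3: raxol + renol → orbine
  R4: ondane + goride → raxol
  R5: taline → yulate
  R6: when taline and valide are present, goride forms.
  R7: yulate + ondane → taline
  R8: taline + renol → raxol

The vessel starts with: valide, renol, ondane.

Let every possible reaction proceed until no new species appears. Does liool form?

Yes

ondane and renol present → goride forms (R2).
ondane and goride present → raxol forms (R4).
raxol and renol present → orbine forms (R3).
orbine present → liool forms (R1).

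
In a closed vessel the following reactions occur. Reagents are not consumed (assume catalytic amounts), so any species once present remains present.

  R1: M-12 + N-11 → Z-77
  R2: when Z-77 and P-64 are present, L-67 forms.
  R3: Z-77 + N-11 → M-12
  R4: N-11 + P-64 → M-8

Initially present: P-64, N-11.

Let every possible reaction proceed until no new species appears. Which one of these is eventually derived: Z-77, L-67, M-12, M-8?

M-8

N-11 and P-64 present → M-8 forms (R4).
Z-77 would need M-12 and N-11 (R1), but M-12 never forms. M-12 would need Z-77 and N-11 (R3), but Z-77 never forms. L-67 would need Z-77 and P-64 (R2), but Z-77 never forms.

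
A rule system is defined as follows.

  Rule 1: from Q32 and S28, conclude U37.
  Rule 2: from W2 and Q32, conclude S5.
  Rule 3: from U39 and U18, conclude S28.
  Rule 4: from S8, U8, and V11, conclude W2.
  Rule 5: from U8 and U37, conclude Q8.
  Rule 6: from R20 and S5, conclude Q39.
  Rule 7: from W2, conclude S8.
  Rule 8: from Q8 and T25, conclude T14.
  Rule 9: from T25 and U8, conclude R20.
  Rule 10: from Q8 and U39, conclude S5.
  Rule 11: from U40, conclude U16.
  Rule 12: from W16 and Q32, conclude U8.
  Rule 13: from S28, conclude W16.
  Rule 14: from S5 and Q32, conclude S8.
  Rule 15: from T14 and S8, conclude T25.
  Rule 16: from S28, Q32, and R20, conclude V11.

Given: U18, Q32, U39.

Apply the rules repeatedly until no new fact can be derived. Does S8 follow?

Yes

From U39 and U18, Rule 3 gives S28.
S28 holds, so W16 follows (Rule 13).
Q32 and S28 hold, so U37 follows (Rule 1).
W16 and Q32 hold, so U8 follows (Rule 12).
U8 and U37 hold, so Q8 follows (Rule 5).
From Q8 and U39, Rule 10 gives S5.
From S5 and Q32, Rule 14 gives S8.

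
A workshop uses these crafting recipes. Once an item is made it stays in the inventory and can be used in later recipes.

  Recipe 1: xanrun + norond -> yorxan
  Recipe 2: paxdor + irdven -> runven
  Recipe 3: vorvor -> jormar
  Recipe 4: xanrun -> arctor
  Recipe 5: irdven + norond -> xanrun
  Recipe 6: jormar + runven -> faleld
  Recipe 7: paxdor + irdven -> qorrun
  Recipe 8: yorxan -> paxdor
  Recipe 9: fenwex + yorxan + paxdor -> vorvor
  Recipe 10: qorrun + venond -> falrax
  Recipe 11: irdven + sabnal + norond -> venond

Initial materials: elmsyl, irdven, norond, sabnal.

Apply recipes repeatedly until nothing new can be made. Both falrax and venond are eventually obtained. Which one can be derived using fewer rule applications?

venond: Using Recipe 11, irdven, sabnal, and norond make venond. [1 rule application]
falrax: irdven + sabnal + norond -> venond (Recipe 11). Using Recipe 5, irdven and norond make xanrun. Using Recipe 1, xanrun and norond make yorxan. Using Recipe 8, yorxan makes paxdor. paxdor + irdven -> qorrun (Recipe 7). qorrun + venond -> falrax (Recipe 10). [6 rule applications]
venond needs fewer.

venond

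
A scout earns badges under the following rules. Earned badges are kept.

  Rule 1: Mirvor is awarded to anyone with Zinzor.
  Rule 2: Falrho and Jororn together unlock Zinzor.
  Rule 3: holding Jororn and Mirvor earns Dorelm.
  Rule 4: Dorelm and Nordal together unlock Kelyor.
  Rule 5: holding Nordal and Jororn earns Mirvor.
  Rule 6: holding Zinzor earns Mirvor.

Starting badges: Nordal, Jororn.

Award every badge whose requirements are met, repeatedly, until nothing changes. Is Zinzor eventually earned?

No

Zinzor would need Falrho and Jororn (Rule 2), but Falrho is never earned.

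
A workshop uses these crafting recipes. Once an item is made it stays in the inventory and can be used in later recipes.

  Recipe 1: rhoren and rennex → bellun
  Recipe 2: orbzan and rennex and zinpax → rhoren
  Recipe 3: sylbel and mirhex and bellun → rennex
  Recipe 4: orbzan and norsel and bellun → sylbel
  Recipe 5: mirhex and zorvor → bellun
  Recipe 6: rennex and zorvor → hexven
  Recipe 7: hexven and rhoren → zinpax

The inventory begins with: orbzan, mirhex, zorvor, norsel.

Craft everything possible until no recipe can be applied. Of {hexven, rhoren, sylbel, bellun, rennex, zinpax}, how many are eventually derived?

4

mirhex and zorvor → bellun (Recipe 5).
Using Recipe 4, orbzan, norsel, and bellun make sylbel.
sylbel and mirhex and bellun → rennex (Recipe 3).
Using Recipe 6, rennex and zorvor make hexven.
hexven: reached.
rhoren would need orbzan, rennex, and zinpax (Recipe 2), but zinpax is never obtained.
sylbel: reached.
bellun: reached.
rennex: reached.
zinpax would need hexven and rhoren (Recipe 7), but rhoren is never obtained.
Reached: hexven, sylbel, bellun, and rennex — 4 of the 6.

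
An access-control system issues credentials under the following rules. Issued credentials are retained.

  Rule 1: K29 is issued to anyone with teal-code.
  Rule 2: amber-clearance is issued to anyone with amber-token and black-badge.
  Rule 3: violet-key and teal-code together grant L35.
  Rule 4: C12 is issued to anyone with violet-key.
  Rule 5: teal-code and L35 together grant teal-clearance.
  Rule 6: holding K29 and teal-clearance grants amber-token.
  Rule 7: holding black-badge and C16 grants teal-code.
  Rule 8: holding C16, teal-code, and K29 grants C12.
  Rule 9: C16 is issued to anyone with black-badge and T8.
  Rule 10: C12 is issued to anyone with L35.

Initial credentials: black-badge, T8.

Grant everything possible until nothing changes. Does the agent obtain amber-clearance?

No

amber-clearance would need amber-token and black-badge (Rule 2), but amber-token is never granted.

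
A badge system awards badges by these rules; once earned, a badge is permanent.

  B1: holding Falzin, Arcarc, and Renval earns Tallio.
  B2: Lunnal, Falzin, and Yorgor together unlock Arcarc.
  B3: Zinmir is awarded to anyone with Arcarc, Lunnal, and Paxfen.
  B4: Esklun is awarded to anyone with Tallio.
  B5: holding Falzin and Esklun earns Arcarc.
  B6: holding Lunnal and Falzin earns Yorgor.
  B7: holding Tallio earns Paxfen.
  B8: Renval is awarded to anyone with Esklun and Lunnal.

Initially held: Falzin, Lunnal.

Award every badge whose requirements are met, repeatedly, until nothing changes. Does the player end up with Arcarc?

Yes

With Lunnal and Falzin, Yorgor is earned (B6).
With Lunnal, Falzin, and Yorgor, Arcarc is earned (B2).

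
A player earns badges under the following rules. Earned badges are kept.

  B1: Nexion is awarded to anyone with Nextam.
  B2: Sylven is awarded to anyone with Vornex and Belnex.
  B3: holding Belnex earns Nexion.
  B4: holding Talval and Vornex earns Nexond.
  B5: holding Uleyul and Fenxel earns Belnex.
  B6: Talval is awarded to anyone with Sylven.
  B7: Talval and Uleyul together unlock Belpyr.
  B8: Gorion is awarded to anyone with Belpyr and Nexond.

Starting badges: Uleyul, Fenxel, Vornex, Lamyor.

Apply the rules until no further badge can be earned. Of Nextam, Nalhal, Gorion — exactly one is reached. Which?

With Uleyul and Fenxel, Belnex is earned (B5).
With Vornex and Belnex, Sylven is earned (B2).
With Sylven, Talval is earned (B6).
With Talval and Vornex, Nexond is earned (B4).
With Talval and Uleyul, Belpyr is earned (B7).
With Belpyr and Nexond, Gorion is earned (B8).
No rule produces Nextam, and it is not given. No rule produces Nalhal, and it is not given.

Gorion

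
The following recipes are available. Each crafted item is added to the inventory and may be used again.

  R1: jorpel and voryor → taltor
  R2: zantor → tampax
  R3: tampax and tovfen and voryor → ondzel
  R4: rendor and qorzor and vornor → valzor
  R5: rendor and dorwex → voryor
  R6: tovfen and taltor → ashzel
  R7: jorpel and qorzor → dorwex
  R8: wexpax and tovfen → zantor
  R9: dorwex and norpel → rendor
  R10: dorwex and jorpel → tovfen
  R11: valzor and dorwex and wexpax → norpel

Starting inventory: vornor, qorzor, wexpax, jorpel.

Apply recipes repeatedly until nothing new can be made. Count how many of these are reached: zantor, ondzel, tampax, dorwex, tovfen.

Using R7, jorpel and qorzor make dorwex.
Using R10, dorwex and jorpel make tovfen.
Using R8, wexpax and tovfen make zantor.
zantor → tampax (R2).
zantor: reached.
ondzel would need tampax, tovfen, and voryor (R3), but voryor is never obtained.
tampax: reached.
dorwex: reached.
tovfen: reached.
Reached: zantor, tampax, dorwex, and tovfen — 4 of the 5.

4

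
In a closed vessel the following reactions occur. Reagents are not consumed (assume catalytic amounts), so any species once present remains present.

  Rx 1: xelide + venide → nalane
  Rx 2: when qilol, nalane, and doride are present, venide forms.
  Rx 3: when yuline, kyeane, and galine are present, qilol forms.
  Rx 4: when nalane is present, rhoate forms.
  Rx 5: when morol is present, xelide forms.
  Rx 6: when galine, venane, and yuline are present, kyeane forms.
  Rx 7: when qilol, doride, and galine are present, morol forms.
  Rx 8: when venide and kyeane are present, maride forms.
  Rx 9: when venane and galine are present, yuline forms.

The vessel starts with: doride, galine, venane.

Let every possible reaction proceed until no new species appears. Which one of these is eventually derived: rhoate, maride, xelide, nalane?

venane and galine present → yuline forms (Rx 9).
galine, venane, and yuline present → kyeane forms (Rx 6).
yuline, kyeane, and galine present → qilol forms (Rx 3).
qilol, doride, and galine present → morol forms (Rx 7).
morol present → xelide forms (Rx 5).
rhoate would need nalane (Rx 4), but nalane never forms. maride would need venide and kyeane (Rx 8), but venide never forms. nalane would need xelide and venide (Rx 1), but venide never forms.

xelide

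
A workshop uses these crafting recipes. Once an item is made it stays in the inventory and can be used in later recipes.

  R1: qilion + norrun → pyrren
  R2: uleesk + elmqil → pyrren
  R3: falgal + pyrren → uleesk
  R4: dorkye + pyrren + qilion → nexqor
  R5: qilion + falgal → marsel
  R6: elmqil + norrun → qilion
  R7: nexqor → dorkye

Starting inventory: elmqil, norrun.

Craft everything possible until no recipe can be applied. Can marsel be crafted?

marsel would need qilion and falgal (R5), but falgal is never obtained.

No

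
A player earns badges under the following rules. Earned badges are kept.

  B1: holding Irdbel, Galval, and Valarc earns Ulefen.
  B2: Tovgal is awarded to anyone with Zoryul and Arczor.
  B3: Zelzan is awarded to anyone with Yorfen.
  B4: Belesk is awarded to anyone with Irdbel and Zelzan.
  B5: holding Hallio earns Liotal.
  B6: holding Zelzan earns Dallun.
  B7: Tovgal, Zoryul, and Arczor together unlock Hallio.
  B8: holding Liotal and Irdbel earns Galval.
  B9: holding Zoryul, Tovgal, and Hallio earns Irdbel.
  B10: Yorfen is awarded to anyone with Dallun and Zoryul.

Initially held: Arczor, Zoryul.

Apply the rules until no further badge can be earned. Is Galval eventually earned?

With Zoryul and Arczor, Tovgal is earned (B2).
With Tovgal, Zoryul, and Arczor, Hallio is earned (B7).
With Zoryul, Tovgal, and Hallio, Irdbel is earned (B9).
With Hallio, Liotal is earned (B5).
With Liotal and Irdbel, Galval is earned (B8).

Yes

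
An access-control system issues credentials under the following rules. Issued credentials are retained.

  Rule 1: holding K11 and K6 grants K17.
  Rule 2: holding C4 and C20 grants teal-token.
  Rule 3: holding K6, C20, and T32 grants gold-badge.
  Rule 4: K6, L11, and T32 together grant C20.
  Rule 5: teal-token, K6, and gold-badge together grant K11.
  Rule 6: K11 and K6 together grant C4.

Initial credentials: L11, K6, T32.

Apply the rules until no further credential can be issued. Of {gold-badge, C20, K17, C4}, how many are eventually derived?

Holding K6, L11, and T32 grants C20 (Rule 4).
Holding K6, C20, and T32 grants gold-badge (Rule 3).
gold-badge: reached.
C20: reached.
K17 would need K11 and K6 (Rule 1), but K11 is never granted.
C4 would need K11 and K6 (Rule 6), but K11 is never granted.
Reached: gold-badge and C20 — 2 of the 4.

2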